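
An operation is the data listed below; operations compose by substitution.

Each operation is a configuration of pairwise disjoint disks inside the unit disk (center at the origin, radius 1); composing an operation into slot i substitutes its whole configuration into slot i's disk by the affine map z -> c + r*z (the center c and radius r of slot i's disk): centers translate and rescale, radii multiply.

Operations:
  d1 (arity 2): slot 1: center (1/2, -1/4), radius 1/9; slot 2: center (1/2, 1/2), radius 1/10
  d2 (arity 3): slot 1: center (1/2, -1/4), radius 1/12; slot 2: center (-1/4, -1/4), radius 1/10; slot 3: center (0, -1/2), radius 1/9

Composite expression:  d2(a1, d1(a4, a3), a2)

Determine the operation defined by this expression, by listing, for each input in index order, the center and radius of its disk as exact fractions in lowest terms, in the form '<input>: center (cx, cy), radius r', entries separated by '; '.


a1: center (1/2, -1/4), radius 1/12; a2: center (0, -1/2), radius 1/9; a3: center (-1/5, -1/5), radius 1/100; a4: center (-1/5, -11/40), radius 1/90

Below d2, radii multiply path by path; the a-disk centers shift.
a1 passes through 1 substitution, ending at center (1/2, -1/4), radius 1/12
a4 passes through 2 substitutions, ending at center (-1/5, -11/40), radius 1/90
a3 passes through 2 substitutions, ending at center (-1/5, -1/5), radius 1/100
a2 passes through 1 substitution, ending at center (0, -1/2), radius 1/9


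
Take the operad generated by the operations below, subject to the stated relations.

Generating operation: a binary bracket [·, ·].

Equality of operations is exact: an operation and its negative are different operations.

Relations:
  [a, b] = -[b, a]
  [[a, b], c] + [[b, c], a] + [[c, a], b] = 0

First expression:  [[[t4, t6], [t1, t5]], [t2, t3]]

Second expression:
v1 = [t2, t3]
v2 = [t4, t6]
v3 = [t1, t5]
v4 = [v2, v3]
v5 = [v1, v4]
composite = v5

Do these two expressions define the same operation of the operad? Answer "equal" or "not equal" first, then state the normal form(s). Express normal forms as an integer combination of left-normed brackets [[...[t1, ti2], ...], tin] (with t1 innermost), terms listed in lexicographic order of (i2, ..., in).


In normal form, the first expression is -[[[[[t1, t5], t4], t6], t2], t3] + [[[[[t1, t5], t4], t6], t3], t2] + [[[[[t1, t5], t6], t4], t2], t3] - [[[[[t1, t5], t6], t4], t3], t2]
In normal form, the second expression is [[[[[t1, t5], t4], t6], t2], t3] - [[[[[t1, t5], t4], t6], t3], t2] - [[[[[t1, t5], t6], t4], t2], t3] + [[[[[t1, t5], t6], t4], t3], t2]
Different reductions; not equal.

not equal — first -[[[[[t1, t5], t4], t6], t2], t3] + [[[[[t1, t5], t4], t6], t3], t2] + [[[[[t1, t5], t6], t4], t2], t3] - [[[[[t1, t5], t6], t4], t3], t2], second [[[[[t1, t5], t4], t6], t2], t3] - [[[[[t1, t5], t4], t6], t3], t2] - [[[[[t1, t5], t6], t4], t2], t3] + [[[[[t1, t5], t6], t4], t3], t2]


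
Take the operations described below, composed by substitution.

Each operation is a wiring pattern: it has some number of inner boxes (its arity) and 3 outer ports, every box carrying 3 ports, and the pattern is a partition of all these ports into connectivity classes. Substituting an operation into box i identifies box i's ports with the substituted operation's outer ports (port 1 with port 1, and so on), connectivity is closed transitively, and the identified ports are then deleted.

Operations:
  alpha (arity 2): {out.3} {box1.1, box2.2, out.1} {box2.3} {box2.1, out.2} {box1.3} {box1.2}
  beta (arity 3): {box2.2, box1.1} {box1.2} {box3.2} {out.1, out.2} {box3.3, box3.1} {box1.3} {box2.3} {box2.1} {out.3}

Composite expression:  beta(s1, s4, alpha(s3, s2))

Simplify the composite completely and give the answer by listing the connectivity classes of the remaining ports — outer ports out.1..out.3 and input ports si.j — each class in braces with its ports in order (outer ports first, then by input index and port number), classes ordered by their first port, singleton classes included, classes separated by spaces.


{out.1, out.2} {out.3} {s1.1, s4.2} {s1.2} {s1.3} {s2.1} {s2.2, s3.1} {s2.3} {s3.2} {s3.3} {s4.1} {s4.3}

Substituting into beta glues patterns; closure does the rest.
after alpha, the pattern on (s3, s2) reads {out.1, s2.2, s3.1} {out.2, s2.1} {out.3} {s2.3} {s3.2} {s3.3} (out.j = its outer ports)
after beta, the pattern on (s1, s4, s3, s2) reads {out.1, out.2} {out.3} {s1.1, s4.2} {s1.2} {s1.3} {s2.1} {s2.2, s3.1} {s2.3} {s3.2} {s3.3} {s4.1} {s4.3} (out.j = its outer ports)


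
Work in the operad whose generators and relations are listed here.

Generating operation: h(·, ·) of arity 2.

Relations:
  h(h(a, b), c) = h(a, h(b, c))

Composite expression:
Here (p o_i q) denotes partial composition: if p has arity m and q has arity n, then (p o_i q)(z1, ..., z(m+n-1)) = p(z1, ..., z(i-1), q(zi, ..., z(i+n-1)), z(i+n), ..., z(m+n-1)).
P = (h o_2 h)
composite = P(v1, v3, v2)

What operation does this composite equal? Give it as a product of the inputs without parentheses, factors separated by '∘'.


v1 ∘ v3 ∘ v2

All parenthesizations of h agree; list the v-inputs left to right.
h(v3, v2) unparenthesizes to v3 ∘ v2
h(v1, h(v3, v2)) unparenthesizes to v1 ∘ v3 ∘ v2


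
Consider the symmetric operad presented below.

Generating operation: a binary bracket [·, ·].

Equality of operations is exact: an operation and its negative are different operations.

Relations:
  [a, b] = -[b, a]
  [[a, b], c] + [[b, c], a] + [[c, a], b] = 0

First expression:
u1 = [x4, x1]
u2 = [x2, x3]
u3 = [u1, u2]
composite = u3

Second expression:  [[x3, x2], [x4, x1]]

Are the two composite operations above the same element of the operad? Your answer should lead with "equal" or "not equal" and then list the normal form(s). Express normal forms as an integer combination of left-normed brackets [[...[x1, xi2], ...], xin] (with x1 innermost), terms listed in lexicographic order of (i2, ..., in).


equal — both sides give -[[[x1, x4], x2], x3] + [[[x1, x4], x3], x2]

The first expression reduces to -[[[x1, x4], x2], x3] + [[[x1, x4], x3], x2]
The second expression reduces to -[[[x1, x4], x2], x3] + [[[x1, x4], x3], x2]
Identical normal forms: equal.


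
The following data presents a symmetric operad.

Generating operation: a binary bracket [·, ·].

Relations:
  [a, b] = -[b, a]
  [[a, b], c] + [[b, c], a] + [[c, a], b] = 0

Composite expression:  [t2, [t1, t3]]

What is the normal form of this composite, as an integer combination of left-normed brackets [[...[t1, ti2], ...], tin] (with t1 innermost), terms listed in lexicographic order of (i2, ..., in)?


-[[t1, t3], t2]


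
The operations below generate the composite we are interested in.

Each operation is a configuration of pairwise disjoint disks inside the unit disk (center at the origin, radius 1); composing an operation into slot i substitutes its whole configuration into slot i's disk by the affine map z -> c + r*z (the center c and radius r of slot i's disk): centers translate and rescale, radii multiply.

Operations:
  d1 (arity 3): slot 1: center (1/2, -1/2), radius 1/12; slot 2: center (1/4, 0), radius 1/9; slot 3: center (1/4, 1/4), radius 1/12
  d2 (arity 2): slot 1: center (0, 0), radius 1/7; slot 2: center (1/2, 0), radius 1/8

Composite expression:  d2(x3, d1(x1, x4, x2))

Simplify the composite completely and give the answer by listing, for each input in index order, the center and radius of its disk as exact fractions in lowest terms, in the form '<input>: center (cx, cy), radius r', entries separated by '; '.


x1: center (9/16, -1/16), radius 1/96; x2: center (17/32, 1/32), radius 1/96; x3: center (0, 0), radius 1/7; x4: center (17/32, 0), radius 1/72

Only the slot chain above each x matters under d2; compose those maps.
input x3: composing its 1 substitution step yields center (0, 0), radius 1/7
input x1: composing its 2 substitution steps yields center (9/16, -1/16), radius 1/96
input x4: composing its 2 substitution steps yields center (17/32, 0), radius 1/72
input x2: composing its 2 substitution steps yields center (17/32, 1/32), radius 1/96


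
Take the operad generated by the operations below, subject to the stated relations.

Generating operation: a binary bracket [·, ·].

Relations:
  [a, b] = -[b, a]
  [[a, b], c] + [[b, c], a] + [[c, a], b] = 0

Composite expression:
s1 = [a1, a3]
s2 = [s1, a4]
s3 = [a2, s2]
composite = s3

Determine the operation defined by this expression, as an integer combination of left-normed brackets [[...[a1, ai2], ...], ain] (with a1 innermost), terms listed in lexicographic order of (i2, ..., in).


Left-normed coefficients sit on the a1-initial expansion words.
Composite bracket: [a2, [[a1, a3], a4]]
Applying ab - ba throughout gives 8 signed words (2^3 = 8).
Collect the words opening with a1:
  word a1a3a4a2 has sign -1, contributing -[[[a1, a3], a4], a2]

-[[[a1, a3], a4], a2]


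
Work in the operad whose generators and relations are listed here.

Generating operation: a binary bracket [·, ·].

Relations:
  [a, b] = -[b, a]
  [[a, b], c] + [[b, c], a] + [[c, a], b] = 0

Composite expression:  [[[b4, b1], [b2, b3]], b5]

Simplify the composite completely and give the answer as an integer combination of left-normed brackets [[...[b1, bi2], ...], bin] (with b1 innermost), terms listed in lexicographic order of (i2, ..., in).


-[[[[b1, b4], b2], b3], b5] + [[[[b1, b4], b3], b2], b5]

Left-normed coefficients sit on the b1-initial expansion words.
Composite bracket: [[[b4, b1], [b2, b3]], b5]
Full expansion: 16 signed words from ab - ba (2^4 = 16).
Coefficients come from the b1-initial words:
  b1b4b2b3b5 appears with sign -1, giving the term -[[[[b1, b4], b2], b3], b5]
  b1b4b3b2b5 appears with sign +1, giving the term +[[[[b1, b4], b3], b2], b5]


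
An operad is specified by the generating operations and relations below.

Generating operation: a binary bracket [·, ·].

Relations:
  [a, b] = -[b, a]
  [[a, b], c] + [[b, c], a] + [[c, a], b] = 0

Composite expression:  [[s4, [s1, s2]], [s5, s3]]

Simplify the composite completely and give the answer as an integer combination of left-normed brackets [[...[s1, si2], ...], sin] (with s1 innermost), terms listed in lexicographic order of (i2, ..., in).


[[[[s1, s2], s4], s3], s5] - [[[[s1, s2], s4], s5], s3]

Skip Jacobi rewriting: expand, keep s1-initial words, read off terms.
Composite bracket: [[s4, [s1, s2]], [s5, s3]]
Applying ab - ba throughout gives 16 signed words (2^4 = 16).
Only words starting with s1 matter:
  the word s1s2s4s3s5 carries sign +1 and contributes +[[[[s1, s2], s4], s3], s5]
  the word s1s2s4s5s3 carries sign -1 and contributes -[[[[s1, s2], s4], s5], s3]


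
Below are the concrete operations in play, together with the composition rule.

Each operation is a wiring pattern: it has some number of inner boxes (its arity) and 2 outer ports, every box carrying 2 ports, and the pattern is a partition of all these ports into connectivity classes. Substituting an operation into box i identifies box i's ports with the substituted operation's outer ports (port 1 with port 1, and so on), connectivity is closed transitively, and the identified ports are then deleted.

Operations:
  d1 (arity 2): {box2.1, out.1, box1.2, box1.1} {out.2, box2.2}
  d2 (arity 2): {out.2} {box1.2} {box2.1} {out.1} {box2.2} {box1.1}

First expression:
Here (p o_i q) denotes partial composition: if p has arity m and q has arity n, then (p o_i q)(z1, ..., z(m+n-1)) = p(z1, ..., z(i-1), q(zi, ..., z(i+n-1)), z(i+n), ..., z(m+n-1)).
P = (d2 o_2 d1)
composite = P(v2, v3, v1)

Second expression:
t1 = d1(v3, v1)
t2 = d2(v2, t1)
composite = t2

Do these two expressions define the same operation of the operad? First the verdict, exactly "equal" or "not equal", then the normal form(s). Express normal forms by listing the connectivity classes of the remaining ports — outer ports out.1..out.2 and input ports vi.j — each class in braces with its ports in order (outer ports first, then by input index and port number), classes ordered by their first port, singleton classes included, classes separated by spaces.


equal; the common form is {out.1} {out.2} {v1.1, v3.1, v3.2} {v1.2} {v2.1} {v2.2}

The first expression, normalized: {out.1} {out.2} {v1.1, v3.1, v3.2} {v1.2} {v2.1} {v2.2}
The second expression, normalized: {out.1} {out.2} {v1.1, v3.1, v3.2} {v1.2} {v2.1} {v2.2}
The forms coincide; equal.


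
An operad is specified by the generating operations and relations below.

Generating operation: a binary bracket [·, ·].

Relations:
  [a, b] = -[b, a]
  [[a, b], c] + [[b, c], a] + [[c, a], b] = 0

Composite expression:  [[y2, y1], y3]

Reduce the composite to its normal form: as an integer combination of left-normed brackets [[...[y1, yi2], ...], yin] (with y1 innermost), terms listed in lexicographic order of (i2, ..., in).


-[[y1, y2], y3]


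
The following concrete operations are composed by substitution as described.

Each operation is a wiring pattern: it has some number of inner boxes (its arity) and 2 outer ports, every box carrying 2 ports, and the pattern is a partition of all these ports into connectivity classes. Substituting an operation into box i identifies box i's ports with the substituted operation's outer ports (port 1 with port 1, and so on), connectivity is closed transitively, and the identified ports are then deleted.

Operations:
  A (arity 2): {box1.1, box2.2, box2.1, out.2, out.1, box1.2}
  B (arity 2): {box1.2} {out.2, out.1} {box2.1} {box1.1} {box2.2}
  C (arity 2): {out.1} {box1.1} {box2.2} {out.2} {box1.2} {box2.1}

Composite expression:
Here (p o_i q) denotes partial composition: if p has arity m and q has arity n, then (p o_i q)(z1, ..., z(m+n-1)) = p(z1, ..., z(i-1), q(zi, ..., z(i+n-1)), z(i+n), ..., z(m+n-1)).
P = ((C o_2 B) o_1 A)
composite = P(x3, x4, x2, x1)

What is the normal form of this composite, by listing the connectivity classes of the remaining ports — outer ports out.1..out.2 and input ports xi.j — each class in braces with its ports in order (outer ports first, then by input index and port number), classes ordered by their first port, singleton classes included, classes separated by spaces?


Two ports join when wires chain via C-identified ports.
through A, on inputs (x3, x4): {out.1, out.2, x3.1, x3.2, x4.1, x4.2} (out.j = stage outer ports)
through B, on inputs (x2, x1): {out.1, out.2} {x1.1} {x1.2} {x2.1} {x2.2} (out.j = stage outer ports)
through C, on inputs (x3, x4, x2, x1): {out.1} {out.2} {x1.1} {x1.2} {x2.1} {x2.2} {x3.1, x3.2, x4.1, x4.2} (out.j = stage outer ports)

{out.1} {out.2} {x1.1} {x1.2} {x2.1} {x2.2} {x3.1, x3.2, x4.1, x4.2}


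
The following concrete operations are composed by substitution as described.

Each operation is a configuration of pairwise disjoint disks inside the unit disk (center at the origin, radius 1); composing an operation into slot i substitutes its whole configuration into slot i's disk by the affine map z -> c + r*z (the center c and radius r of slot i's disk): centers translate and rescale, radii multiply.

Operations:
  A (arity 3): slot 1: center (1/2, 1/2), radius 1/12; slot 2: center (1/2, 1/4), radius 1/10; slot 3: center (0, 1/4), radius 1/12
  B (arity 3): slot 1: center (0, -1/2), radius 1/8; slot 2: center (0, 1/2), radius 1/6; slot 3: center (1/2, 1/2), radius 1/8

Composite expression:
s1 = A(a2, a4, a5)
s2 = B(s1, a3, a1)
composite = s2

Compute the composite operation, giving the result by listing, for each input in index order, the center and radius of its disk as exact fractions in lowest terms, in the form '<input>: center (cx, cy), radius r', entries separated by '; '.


a1: center (1/2, 1/2), radius 1/8; a2: center (1/16, -7/16), radius 1/96; a3: center (0, 1/2), radius 1/6; a4: center (1/16, -15/32), radius 1/80; a5: center (0, -15/32), radius 1/96

Nesting under B composes maps z -> c + r*z down each a-path.
for a2, the 2-step affine chain lands on center (1/16, -7/16), radius 1/96
for a4, the 2-step affine chain lands on center (1/16, -15/32), radius 1/80
for a5, the 2-step affine chain lands on center (0, -15/32), radius 1/96
for a3, the 1-step affine chain lands on center (0, 1/2), radius 1/6
for a1, the 1-step affine chain lands on center (1/2, 1/2), radius 1/8


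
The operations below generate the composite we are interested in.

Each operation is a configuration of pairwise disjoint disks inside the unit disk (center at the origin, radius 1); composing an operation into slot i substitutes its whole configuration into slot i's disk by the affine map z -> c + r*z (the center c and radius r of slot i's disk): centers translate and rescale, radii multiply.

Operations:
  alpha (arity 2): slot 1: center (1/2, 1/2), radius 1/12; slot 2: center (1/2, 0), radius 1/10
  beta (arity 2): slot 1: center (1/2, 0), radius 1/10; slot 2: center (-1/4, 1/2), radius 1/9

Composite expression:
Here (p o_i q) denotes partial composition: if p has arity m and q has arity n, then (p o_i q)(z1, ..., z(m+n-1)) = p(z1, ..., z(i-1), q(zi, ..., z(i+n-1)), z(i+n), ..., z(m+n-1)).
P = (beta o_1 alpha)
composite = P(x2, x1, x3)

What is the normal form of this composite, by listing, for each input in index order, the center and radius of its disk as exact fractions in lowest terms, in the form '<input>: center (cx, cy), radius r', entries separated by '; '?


x1: center (11/20, 0), radius 1/100; x2: center (11/20, 1/20), radius 1/120; x3: center (-1/4, 1/2), radius 1/9

Below beta, radii multiply path by path; the x-disk centers shift.
input x2: composing its 2 substitution steps yields center (11/20, 1/20), radius 1/120
input x1: composing its 2 substitution steps yields center (11/20, 0), radius 1/100
input x3: composing its 1 substitution step yields center (-1/4, 1/2), radius 1/9


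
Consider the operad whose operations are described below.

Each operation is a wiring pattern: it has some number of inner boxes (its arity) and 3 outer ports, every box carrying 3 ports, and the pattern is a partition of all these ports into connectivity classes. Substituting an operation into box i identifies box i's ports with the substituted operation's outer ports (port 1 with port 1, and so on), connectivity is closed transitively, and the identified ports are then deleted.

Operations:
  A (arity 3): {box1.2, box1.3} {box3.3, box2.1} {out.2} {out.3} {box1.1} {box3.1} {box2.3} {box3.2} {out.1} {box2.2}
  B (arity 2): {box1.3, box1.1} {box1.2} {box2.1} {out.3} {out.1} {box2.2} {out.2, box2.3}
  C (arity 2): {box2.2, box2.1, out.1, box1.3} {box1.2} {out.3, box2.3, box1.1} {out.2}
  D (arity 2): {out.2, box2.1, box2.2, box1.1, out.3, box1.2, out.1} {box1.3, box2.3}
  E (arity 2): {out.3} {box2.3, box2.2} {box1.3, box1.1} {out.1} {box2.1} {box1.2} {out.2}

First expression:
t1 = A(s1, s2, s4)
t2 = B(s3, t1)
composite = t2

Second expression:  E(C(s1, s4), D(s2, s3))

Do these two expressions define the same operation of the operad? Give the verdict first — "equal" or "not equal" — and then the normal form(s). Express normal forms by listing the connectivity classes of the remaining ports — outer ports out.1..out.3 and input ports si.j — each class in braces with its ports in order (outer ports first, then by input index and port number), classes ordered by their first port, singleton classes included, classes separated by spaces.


not equal; the first gives {out.1} {out.2} {out.3} {s1.1} {s1.2, s1.3} {s2.1, s4.3} {s2.2} {s2.3} {s3.1, s3.3} {s3.2} {s4.1} {s4.2} and the second {out.1} {out.2} {out.3} {s1.1, s1.3, s4.1, s4.2, s4.3} {s1.2} {s2.1, s2.2, s3.1, s3.2} {s2.3, s3.3}

Normal form of the first expression: {out.1} {out.2} {out.3} {s1.1} {s1.2, s1.3} {s2.1, s4.3} {s2.2} {s2.3} {s3.1, s3.3} {s3.2} {s4.1} {s4.2}
Normal form of the second expression: {out.1} {out.2} {out.3} {s1.1, s1.3, s4.1, s4.2, s4.3} {s1.2} {s2.1, s2.2, s3.1, s3.2} {s2.3, s3.3}
Different reductions; not equal.


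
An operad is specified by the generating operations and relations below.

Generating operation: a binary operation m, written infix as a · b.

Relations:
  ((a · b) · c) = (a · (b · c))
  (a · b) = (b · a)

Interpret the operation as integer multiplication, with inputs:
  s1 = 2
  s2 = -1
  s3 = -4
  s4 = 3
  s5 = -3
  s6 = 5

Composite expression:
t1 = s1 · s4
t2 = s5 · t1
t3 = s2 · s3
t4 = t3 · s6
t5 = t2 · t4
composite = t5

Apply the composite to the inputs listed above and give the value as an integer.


(s1 · s4) = 6
(s5 · (s1 · s4)) = -18
(s2 · s3) = 4
((s2 · s3) · s6) = 20
((s5 · (s1 · s4)) · ((s2 · s3) · s6)) = -360

-360


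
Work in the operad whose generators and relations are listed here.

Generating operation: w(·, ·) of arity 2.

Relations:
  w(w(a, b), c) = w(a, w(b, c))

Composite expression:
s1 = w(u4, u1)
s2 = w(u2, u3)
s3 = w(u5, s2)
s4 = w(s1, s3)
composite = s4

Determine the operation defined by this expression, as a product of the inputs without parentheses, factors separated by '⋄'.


Under associativity of w, the answer is the u's in reading order.
w(u4, u1) unparenthesizes to u4 ⋄ u1
w(u2, u3) unparenthesizes to u2 ⋄ u3
w(u5, w(u2, u3)) unparenthesizes to u5 ⋄ u2 ⋄ u3
w(w(u4, u1), w(u5, w(u2, u3))) unparenthesizes to u4 ⋄ u1 ⋄ u5 ⋄ u2 ⋄ u3

u4 ⋄ u1 ⋄ u5 ⋄ u2 ⋄ u3


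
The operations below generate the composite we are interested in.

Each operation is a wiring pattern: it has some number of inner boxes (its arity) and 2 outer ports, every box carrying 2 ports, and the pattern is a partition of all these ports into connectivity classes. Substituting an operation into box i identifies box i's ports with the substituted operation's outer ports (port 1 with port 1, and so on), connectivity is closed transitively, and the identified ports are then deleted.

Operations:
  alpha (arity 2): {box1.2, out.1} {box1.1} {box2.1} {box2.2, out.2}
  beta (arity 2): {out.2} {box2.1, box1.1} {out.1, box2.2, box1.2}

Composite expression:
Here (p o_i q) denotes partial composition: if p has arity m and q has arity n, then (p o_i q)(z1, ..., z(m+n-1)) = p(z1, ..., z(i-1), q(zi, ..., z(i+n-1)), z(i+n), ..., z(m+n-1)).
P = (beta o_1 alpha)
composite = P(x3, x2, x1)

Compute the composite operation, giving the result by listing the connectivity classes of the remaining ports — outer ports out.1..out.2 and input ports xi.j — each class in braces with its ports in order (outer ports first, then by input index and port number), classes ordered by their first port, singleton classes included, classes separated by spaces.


{out.1, x1.2, x2.2} {out.2} {x1.1, x3.2} {x2.1} {x3.1}

Connectivity passes through glued beta-boundaries; trace each wire chain.
composing alpha on (x3, x2), with out.j its own outer ports: {out.1, x3.2} {out.2, x2.2} {x2.1} {x3.1}
composing beta on (x3, x2, x1), with out.j its own outer ports: {out.1, x1.2, x2.2} {out.2} {x1.1, x3.2} {x2.1} {x3.1}


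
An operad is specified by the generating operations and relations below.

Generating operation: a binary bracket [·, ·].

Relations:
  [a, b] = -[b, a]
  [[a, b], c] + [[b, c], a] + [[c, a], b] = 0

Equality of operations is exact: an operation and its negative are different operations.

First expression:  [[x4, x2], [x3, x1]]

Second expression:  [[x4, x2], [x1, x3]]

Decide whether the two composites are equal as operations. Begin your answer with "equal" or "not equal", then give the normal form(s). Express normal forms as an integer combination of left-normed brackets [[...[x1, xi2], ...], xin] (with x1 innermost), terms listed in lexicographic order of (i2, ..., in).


not equal: they reduce to -[[[x1, x3], x2], x4] + [[[x1, x3], x4], x2] and [[[x1, x3], x2], x4] - [[[x1, x3], x4], x2]

The first composite normalizes to -[[[x1, x3], x2], x4] + [[[x1, x3], x4], x2]
The second composite normalizes to [[[x1, x3], x2], x4] - [[[x1, x3], x4], x2]
Different reductions; not equal.


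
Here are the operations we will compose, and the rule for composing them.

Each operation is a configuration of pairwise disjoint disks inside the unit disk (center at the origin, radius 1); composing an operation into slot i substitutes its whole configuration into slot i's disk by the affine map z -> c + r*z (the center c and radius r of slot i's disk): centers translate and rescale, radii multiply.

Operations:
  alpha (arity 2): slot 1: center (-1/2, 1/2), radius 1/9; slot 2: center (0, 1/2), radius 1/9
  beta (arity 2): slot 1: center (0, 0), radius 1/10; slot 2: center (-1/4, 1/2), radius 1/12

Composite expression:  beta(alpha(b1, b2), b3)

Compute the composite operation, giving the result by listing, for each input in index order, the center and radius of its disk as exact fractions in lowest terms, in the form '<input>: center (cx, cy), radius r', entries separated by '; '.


b1: center (-1/20, 1/20), radius 1/90; b2: center (0, 1/20), radius 1/90; b3: center (-1/4, 1/2), radius 1/12

Each b-disk chains the slot maps above it in beta; radii multiply.
b1: after 2 affine steps, its disk has center (-1/20, 1/20), radius 1/90
b2: after 2 affine steps, its disk has center (0, 1/20), radius 1/90
b3: after 1 affine step, its disk has center (-1/4, 1/2), radius 1/12


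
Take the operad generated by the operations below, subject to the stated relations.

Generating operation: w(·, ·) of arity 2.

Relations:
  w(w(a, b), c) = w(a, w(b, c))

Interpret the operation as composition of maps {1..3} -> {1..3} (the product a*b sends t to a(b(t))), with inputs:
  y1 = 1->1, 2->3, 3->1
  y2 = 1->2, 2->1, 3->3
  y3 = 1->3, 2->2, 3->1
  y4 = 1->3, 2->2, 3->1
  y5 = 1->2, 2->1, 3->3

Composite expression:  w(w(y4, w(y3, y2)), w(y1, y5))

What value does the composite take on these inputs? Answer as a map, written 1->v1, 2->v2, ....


1->3, 2->2, 3->2

w(y3, y2) = 1->2, 2->3, 3->1
w(y4, w(y3, y2)) = 1->2, 2->1, 3->3
w(y1, y5) = 1->3, 2->1, 3->1
w(w(y4, w(y3, y2)), w(y1, y5)) = 1->3, 2->2, 3->2


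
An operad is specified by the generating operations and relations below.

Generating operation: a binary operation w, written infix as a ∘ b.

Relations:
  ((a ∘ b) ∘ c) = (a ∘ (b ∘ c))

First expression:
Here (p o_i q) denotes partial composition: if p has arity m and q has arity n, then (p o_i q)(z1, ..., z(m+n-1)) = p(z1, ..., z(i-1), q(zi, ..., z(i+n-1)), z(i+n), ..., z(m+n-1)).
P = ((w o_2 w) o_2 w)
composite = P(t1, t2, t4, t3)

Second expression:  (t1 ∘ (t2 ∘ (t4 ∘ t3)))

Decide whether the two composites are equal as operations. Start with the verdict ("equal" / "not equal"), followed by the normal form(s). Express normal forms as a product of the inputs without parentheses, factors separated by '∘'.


equal; both compose to t1 ∘ t2 ∘ t4 ∘ t3


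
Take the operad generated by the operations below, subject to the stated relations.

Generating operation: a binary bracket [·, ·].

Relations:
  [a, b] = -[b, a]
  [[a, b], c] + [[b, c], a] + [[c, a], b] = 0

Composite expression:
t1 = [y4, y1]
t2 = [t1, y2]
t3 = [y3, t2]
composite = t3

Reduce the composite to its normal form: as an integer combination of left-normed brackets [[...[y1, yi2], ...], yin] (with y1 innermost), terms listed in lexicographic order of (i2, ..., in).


[[[y1, y4], y2], y3]

Left-normed coefficients sit on the y1-initial expansion words.
Composite bracket: [y3, [[y4, y1], y2]]
The bracket unfolds into 8 signed words via [a, b] = ab - ba (2^3 = 8).
Words beginning with y1 determine it all:
  y1y4y2y3 (sign +1) contributes +[[[y1, y4], y2], y3]


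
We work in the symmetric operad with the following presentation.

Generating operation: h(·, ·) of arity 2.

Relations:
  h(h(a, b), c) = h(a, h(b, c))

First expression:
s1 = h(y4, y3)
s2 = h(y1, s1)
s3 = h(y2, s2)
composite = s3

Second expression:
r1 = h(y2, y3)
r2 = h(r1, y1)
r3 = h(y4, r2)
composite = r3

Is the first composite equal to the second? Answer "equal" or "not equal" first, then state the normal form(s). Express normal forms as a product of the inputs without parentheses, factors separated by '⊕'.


not equal; first: y2 ⊕ y1 ⊕ y4 ⊕ y3; second: y4 ⊕ y2 ⊕ y3 ⊕ y1

The first expression reduces to y2 ⊕ y1 ⊕ y4 ⊕ y3
The second expression reduces to y4 ⊕ y2 ⊕ y3 ⊕ y1
Distinct normal forms: not equal.


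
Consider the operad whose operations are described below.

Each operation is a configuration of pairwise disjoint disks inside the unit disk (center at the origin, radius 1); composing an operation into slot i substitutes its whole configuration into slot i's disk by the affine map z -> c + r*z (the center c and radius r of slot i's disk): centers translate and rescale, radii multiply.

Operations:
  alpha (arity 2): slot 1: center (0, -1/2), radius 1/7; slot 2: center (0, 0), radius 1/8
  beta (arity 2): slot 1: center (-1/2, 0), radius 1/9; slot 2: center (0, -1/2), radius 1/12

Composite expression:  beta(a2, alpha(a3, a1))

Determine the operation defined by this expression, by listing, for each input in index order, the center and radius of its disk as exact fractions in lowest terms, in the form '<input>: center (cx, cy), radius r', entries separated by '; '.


a1: center (0, -1/2), radius 1/96; a2: center (-1/2, 0), radius 1/9; a3: center (0, -13/24), radius 1/84

Only the slot chain above each a matters under beta; compose those maps.
a2 passes through 1 substitution, ending at center (-1/2, 0), radius 1/9
a3 passes through 2 substitutions, ending at center (0, -13/24), radius 1/84
a1 passes through 2 substitutions, ending at center (0, -1/2), radius 1/96


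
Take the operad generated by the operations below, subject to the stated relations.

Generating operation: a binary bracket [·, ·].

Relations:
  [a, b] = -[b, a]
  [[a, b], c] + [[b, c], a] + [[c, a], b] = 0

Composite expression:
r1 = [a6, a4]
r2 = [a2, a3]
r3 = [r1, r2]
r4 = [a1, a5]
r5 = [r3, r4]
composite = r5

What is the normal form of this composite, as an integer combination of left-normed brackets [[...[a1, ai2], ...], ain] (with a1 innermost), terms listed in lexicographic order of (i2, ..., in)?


-[[[[[a1, a5], a2], a3], a4], a6] + [[[[[a1, a5], a2], a3], a6], a4] + [[[[[a1, a5], a3], a2], a4], a6] - [[[[[a1, a5], a3], a2], a6], a4] + [[[[[a1, a5], a4], a6], a2], a3] - [[[[[a1, a5], a4], a6], a3], a2] - [[[[[a1, a5], a6], a4], a2], a3] + [[[[[a1, a5], a6], a4], a3], a2]

Skip Jacobi rewriting: expand, keep a1-initial words, read off terms.
Composite bracket: [[[a6, a4], [a2, a3]], [a1, a5]]
The bracket unfolds into 32 signed words via [a, b] = ab - ba (2^5 = 32).
Keep just the words that open with a1:
  from a1a5a2a3a4a6, sign -1: term -[[[[[a1, a5], a2], a3], a4], a6]
  from a1a5a2a3a6a4, sign +1: term +[[[[[a1, a5], a2], a3], a6], a4]
  from a1a5a3a2a4a6, sign +1: term +[[[[[a1, a5], a3], a2], a4], a6]
  from a1a5a3a2a6a4, sign -1: term -[[[[[a1, a5], a3], a2], a6], a4]
  from a1a5a4a6a2a3, sign +1: term +[[[[[a1, a5], a4], a6], a2], a3]
  from a1a5a4a6a3a2, sign -1: term -[[[[[a1, a5], a4], a6], a3], a2]
  from a1a5a6a4a2a3, sign -1: term -[[[[[a1, a5], a6], a4], a2], a3]
  from a1a5a6a4a3a2, sign +1: term +[[[[[a1, a5], a6], a4], a3], a2]


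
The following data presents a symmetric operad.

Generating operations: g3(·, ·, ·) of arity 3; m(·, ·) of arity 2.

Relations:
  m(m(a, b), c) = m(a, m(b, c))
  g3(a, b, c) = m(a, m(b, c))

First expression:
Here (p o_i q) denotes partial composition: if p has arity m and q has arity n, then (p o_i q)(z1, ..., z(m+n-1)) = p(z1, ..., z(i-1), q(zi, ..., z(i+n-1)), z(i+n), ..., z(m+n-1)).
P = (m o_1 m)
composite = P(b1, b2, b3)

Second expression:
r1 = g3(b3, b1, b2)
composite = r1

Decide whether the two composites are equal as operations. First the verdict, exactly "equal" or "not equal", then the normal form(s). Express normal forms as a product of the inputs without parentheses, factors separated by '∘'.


not equal; first: b1 ∘ b2 ∘ b3; second: b3 ∘ b1 ∘ b2

Reducing the first expression gives b1 ∘ b2 ∘ b3
Reducing the second expression gives b3 ∘ b1 ∘ b2
They disagree, so not equal.


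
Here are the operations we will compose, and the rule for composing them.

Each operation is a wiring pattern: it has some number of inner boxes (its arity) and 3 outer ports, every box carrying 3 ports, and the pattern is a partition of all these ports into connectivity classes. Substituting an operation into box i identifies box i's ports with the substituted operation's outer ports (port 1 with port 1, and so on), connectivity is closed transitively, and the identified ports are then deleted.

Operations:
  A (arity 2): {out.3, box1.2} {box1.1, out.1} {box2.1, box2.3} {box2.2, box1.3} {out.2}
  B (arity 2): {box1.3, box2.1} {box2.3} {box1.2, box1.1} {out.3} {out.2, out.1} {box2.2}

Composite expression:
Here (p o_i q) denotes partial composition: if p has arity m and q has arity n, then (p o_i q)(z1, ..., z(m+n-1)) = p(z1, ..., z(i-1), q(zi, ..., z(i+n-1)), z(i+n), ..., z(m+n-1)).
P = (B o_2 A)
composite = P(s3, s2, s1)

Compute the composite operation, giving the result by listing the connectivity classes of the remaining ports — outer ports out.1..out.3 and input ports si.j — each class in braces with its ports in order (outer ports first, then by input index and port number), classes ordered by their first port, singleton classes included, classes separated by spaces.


Reachability decides: close wires over B-identified ports.
A over (s2, s1) gives {out.1, s2.1} {out.2} {out.3, s2.2} {s1.1, s1.3} {s1.2, s2.3}, out.j being that stage's outer ports
B over (s3, s2, s1) gives {out.1, out.2} {out.3} {s1.1, s1.3} {s1.2, s2.3} {s2.1, s3.3} {s2.2} {s3.1, s3.2}, out.j being that stage's outer ports

{out.1, out.2} {out.3} {s1.1, s1.3} {s1.2, s2.3} {s2.1, s3.3} {s2.2} {s3.1, s3.2}


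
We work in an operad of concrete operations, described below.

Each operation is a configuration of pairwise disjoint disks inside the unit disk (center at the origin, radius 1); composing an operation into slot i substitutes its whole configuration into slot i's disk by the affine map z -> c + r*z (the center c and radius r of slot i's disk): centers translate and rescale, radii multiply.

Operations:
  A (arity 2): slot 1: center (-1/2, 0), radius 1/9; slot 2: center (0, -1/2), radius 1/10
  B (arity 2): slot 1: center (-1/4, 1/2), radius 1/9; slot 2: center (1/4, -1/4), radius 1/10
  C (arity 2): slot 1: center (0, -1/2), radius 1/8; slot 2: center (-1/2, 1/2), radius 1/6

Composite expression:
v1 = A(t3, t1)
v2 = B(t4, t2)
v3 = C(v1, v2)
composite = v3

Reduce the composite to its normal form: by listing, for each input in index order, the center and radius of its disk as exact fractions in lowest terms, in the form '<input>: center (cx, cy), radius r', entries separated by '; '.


Below C, radii multiply path by path; the t-disk centers shift.
for t3, the 2-step affine chain lands on center (-1/16, -1/2), radius 1/72
for t1, the 2-step affine chain lands on center (0, -9/16), radius 1/80
for t4, the 2-step affine chain lands on center (-13/24, 7/12), radius 1/54
for t2, the 2-step affine chain lands on center (-11/24, 11/24), radius 1/60

t1: center (0, -9/16), radius 1/80; t2: center (-11/24, 11/24), radius 1/60; t3: center (-1/16, -1/2), radius 1/72; t4: center (-13/24, 7/12), radius 1/54


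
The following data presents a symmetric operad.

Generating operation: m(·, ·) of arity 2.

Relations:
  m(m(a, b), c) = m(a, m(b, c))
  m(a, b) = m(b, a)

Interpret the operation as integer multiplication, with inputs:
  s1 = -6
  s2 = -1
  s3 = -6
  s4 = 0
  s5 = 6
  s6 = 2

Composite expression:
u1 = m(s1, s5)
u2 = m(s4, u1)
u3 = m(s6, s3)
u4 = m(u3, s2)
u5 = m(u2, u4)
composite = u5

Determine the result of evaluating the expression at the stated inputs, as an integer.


0

m(s1, s5) = -36
m(s4, m(s1, s5)) = 0
m(s6, s3) = -12
m(m(s6, s3), s2) = 12
m(m(s4, m(s1, s5)), m(m(s6, s3), s2)) = 0


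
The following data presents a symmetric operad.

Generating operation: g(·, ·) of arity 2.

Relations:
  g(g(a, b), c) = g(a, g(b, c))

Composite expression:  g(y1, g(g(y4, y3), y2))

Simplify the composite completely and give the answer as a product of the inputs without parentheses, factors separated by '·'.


y1 · y4 · y3 · y2


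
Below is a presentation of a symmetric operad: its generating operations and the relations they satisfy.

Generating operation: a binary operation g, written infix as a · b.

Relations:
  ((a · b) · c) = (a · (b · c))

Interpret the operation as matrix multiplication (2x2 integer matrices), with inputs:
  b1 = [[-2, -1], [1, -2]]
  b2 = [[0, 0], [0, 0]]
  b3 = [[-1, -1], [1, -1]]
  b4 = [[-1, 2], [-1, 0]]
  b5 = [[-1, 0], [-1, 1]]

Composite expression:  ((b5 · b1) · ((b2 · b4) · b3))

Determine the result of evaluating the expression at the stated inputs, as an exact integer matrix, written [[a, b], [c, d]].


[[0, 0], [0, 0]]


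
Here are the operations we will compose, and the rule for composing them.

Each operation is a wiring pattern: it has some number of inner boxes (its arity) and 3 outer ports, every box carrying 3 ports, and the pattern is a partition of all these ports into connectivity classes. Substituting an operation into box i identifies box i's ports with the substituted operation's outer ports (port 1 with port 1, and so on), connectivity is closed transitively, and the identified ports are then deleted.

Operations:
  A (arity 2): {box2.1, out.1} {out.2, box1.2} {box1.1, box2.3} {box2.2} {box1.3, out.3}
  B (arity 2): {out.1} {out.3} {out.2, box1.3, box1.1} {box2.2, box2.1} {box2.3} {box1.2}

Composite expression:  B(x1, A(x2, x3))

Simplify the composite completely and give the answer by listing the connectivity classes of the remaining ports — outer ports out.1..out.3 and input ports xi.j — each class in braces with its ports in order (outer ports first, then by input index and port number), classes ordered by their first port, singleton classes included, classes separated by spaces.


{out.1} {out.2, x1.1, x1.3} {out.3} {x1.2} {x2.1, x3.3} {x2.2, x3.1} {x2.3} {x3.2}

Two ports join when wires chain via B-identified ports.
stage A: inputs (x2, x3), connectivity {out.1, x3.1} {out.2, x2.2} {out.3, x2.3} {x2.1, x3.3} {x3.2}, out.j its boundary
stage B: inputs (x1, x2, x3), connectivity {out.1} {out.2, x1.1, x1.3} {out.3} {x1.2} {x2.1, x3.3} {x2.2, x3.1} {x2.3} {x3.2}, out.j its boundary


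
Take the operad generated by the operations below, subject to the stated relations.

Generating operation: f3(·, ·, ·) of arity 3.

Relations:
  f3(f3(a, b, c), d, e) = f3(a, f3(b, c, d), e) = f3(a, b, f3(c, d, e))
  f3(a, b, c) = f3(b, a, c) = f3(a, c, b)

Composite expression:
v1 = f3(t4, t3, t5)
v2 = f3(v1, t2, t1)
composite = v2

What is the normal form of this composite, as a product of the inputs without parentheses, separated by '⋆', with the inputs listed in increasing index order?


Reordering under f3 is free, so list the t-inputs canonically.
f3(t4, t3, t5) reduces to t4 ⋆ t3 ⋆ t5
f3(f3(t4, t3, t5), t2, t1) reduces to t4 ⋆ t3 ⋆ t5 ⋆ t2 ⋆ t1
rearranged into index order: t1 ⋆ t2 ⋆ t3 ⋆ t4 ⋆ t5

t1 ⋆ t2 ⋆ t3 ⋆ t4 ⋆ t5


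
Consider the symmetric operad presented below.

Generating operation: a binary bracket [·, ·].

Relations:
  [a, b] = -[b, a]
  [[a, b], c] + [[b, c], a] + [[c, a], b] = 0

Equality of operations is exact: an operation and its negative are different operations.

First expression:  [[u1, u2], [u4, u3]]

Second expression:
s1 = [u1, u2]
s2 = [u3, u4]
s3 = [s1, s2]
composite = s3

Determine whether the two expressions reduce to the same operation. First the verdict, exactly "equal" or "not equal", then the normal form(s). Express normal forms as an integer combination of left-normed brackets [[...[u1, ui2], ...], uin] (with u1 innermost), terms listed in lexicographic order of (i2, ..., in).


not equal; the first gives -[[[u1, u2], u3], u4] + [[[u1, u2], u4], u3] and the second [[[u1, u2], u3], u4] - [[[u1, u2], u4], u3]

In normal form, the first expression is -[[[u1, u2], u3], u4] + [[[u1, u2], u4], u3]
In normal form, the second expression is [[[u1, u2], u3], u4] - [[[u1, u2], u4], u3]
The forms do not match — not equal.


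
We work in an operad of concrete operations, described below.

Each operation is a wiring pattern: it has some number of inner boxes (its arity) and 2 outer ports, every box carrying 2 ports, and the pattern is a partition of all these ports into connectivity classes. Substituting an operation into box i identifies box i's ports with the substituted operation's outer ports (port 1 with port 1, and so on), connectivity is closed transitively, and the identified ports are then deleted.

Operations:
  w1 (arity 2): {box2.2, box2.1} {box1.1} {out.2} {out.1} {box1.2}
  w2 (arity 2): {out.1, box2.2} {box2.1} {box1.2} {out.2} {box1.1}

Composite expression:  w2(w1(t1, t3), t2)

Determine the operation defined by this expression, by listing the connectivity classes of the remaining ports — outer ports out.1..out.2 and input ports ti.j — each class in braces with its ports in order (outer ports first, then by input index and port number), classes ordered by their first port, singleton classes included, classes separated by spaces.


{out.1, t2.2} {out.2} {t1.1} {t1.2} {t2.1} {t3.1, t3.2}
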